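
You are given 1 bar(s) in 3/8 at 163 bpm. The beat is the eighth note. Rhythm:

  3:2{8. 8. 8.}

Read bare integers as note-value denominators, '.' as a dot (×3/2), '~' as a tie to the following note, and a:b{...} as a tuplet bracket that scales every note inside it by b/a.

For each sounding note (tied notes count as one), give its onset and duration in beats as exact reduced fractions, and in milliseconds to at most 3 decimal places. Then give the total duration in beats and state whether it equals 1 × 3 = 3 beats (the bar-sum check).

1) 0.0ms=0b +368.098ms=1b
2) 368.098ms=1b +368.098ms=1b
3) 736.196ms=2b +368.098ms=1b
Σ=3b of 3 (163bpm 3/8) — PASS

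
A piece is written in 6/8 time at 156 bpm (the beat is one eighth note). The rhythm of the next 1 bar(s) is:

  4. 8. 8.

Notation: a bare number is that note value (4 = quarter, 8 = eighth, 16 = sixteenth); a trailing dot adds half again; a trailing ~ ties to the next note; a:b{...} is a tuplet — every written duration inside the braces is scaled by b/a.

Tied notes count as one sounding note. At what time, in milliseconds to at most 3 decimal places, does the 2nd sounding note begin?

1. 0.0ms @ 0 + 1153.846ms (3)
2. 1153.846ms @ 3 + 576.923ms (3/2)
3. 1730.769ms @ 9/2 + 576.923ms (3/2)

note 2 onset = 3b = 1153.846ms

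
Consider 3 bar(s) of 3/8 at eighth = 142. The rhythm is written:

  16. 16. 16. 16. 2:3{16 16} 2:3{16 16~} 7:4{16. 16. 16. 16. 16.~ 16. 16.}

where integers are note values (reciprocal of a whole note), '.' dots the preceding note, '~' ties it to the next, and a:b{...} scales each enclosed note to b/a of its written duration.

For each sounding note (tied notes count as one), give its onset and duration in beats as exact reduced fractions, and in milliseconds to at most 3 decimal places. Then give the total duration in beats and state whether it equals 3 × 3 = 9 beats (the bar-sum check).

1) 0.0ms=0b +316.901ms=3/4b
2) 316.901ms=3/4b +316.901ms=3/4b
3) 633.803ms=3/2b +316.901ms=3/4b
4) 950.704ms=9/4b +316.901ms=3/4b
5) 1267.606ms=3b +316.901ms=3/4b
6) 1584.507ms=15/4b +316.901ms=3/4b
7) 1901.408ms=9/2b +316.901ms=3/4b
8) 2218.31ms=21/4b +497.988ms=33/28b
9) 2716.298ms=45/7b +181.087ms=3/7b
10) 2897.384ms=48/7b +181.087ms=3/7b
11) 3078.471ms=51/7b +181.087ms=3/7b
12) 3259.557ms=54/7b +362.173ms=6/7b
13) 3621.73ms=60/7b +181.087ms=3/7b
Σ=9b of 9 (142bpm 3/8) — PASS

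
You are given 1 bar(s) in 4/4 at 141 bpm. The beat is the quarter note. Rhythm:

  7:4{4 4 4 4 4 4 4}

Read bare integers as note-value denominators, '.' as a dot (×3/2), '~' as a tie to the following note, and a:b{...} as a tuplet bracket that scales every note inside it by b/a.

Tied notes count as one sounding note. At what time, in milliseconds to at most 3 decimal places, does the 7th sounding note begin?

note 7 onset = 24/7b = 1458.967ms

1. 0.0ms @ 0 + 243.161ms (4/7)
2. 243.161ms @ 4/7 + 243.161ms (4/7)
3. 486.322ms @ 8/7 + 243.161ms (4/7)
4. 729.483ms @ 12/7 + 243.161ms (4/7)
5. 972.644ms @ 16/7 + 243.161ms (4/7)
6. 1215.805ms @ 20/7 + 243.161ms (4/7)
7. 1458.967ms @ 24/7 + 243.161ms (4/7)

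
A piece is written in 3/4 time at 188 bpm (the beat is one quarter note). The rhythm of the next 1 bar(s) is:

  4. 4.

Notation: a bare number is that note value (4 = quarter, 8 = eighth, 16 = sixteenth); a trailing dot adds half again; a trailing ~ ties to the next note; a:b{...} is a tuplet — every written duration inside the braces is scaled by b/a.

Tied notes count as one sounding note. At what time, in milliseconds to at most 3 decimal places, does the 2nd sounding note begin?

1. 0.0ms @ 0 + 478.723ms (3/2)
2. 478.723ms @ 3/2 + 478.723ms (3/2)

note 2 onset = 3/2b = 478.723ms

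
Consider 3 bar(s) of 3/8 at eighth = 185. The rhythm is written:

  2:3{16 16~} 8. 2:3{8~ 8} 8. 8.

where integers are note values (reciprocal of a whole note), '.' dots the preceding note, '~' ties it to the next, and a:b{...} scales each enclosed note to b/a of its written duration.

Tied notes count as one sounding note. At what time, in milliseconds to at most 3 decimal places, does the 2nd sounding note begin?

1. 0.0ms @ 0 + 243.243ms (3/4)
2. 243.243ms @ 3/4 + 729.73ms (9/4)
3. 972.973ms @ 3 + 972.973ms (3)
4. 1945.946ms @ 6 + 486.486ms (3/2)
5. 2432.432ms @ 15/2 + 486.486ms (3/2)

note 2 onset = 3/4b = 243.243ms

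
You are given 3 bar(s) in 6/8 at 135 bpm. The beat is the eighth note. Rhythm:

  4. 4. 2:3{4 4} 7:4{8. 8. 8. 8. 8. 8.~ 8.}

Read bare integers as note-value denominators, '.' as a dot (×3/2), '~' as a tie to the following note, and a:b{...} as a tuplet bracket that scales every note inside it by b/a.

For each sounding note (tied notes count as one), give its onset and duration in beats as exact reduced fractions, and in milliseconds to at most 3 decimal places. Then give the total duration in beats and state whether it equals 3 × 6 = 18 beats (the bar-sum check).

1) 0.0ms=0b +1333.333ms=3b
2) 1333.333ms=3b +1333.333ms=3b
3) 2666.667ms=6b +1333.333ms=3b
4) 4000.0ms=9b +1333.333ms=3b
5) 5333.333ms=12b +380.952ms=6/7b
6) 5714.286ms=90/7b +380.952ms=6/7b
7) 6095.238ms=96/7b +380.952ms=6/7b
8) 6476.19ms=102/7b +380.952ms=6/7b
9) 6857.143ms=108/7b +380.952ms=6/7b
10) 7238.095ms=114/7b +761.905ms=12/7b
Σ=18b of 18 (135bpm 6/8) — PASS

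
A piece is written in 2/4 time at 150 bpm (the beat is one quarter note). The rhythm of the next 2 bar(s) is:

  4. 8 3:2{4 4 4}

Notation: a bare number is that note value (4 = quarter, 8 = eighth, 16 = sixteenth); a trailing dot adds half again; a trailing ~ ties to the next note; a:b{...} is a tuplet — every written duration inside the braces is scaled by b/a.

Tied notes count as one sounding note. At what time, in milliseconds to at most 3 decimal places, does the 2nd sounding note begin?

1. 0.0ms @ 0 + 600.0ms (3/2)
2. 600.0ms @ 3/2 + 200.0ms (1/2)
3. 800.0ms @ 2 + 266.667ms (2/3)
4. 1066.667ms @ 8/3 + 266.667ms (2/3)
5. 1333.333ms @ 10/3 + 266.667ms (2/3)

note 2 onset = 3/2b = 600.0ms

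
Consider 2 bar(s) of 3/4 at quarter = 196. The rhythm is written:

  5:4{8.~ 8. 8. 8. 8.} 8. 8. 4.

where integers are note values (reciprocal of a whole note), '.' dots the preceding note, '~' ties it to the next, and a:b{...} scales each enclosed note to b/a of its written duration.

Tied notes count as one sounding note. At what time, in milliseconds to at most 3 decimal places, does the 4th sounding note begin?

1. 0.0ms @ 0 + 367.347ms (6/5)
2. 367.347ms @ 6/5 + 183.673ms (3/5)
3. 551.02ms @ 9/5 + 183.673ms (3/5)
4. 734.694ms @ 12/5 + 183.673ms (3/5)
5. 918.367ms @ 3 + 229.592ms (3/4)
6. 1147.959ms @ 15/4 + 229.592ms (3/4)
7. 1377.551ms @ 9/2 + 459.184ms (3/2)

note 4 onset = 12/5b = 734.694ms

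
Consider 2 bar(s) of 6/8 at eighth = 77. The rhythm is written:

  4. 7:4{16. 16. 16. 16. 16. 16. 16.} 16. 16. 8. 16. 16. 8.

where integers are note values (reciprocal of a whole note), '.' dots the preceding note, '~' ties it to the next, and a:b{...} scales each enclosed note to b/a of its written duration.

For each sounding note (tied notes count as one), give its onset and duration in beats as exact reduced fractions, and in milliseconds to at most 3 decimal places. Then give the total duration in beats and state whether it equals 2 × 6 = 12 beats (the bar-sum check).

1) 0.0ms=0b +2337.662ms=3b
2) 2337.662ms=3b +333.952ms=3/7b
3) 2671.614ms=24/7b +333.952ms=3/7b
4) 3005.566ms=27/7b +333.952ms=3/7b
5) 3339.518ms=30/7b +333.952ms=3/7b
6) 3673.469ms=33/7b +333.952ms=3/7b
7) 4007.421ms=36/7b +333.952ms=3/7b
8) 4341.373ms=39/7b +333.952ms=3/7b
9) 4675.325ms=6b +584.416ms=3/4b
10) 5259.74ms=27/4b +584.416ms=3/4b
11) 5844.156ms=15/2b +1168.831ms=3/2b
12) 7012.987ms=9b +584.416ms=3/4b
13) 7597.403ms=39/4b +584.416ms=3/4b
14) 8181.818ms=21/2b +1168.831ms=3/2b
Σ=12b of 12 (77bpm 6/8) — PASS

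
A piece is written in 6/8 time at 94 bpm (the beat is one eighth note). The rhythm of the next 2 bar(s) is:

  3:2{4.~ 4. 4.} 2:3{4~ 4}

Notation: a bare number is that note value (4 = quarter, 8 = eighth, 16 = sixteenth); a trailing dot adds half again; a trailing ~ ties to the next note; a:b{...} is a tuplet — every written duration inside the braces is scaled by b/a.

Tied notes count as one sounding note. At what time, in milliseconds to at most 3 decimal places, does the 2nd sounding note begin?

note 2 onset = 4b = 2553.191ms

1. 0.0ms @ 0 + 2553.191ms (4)
2. 2553.191ms @ 4 + 1276.596ms (2)
3. 3829.787ms @ 6 + 3829.787ms (6)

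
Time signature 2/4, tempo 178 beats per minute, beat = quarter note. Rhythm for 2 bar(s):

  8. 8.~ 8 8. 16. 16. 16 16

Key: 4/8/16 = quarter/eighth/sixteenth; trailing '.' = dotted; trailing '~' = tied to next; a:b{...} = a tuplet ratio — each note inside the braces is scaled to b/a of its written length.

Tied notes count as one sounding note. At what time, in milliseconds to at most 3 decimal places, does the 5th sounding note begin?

note 5 onset = 25/8b = 1053.371ms

1. 0.0ms @ 0 + 252.809ms (3/4)
2. 252.809ms @ 3/4 + 421.348ms (5/4)
3. 674.157ms @ 2 + 252.809ms (3/4)
4. 926.966ms @ 11/4 + 126.404ms (3/8)
5. 1053.371ms @ 25/8 + 126.404ms (3/8)
6. 1179.775ms @ 7/2 + 84.27ms (1/4)
7. 1264.045ms @ 15/4 + 84.27ms (1/4)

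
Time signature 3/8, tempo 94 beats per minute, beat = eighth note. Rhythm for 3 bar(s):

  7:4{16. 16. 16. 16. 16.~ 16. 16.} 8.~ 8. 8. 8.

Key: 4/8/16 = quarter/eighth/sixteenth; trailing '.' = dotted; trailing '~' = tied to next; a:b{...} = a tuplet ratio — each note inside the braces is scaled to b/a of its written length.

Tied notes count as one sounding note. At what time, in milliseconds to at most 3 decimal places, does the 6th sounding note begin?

1. 0.0ms @ 0 + 273.556ms (3/7)
2. 273.556ms @ 3/7 + 273.556ms (3/7)
3. 547.112ms @ 6/7 + 273.556ms (3/7)
4. 820.669ms @ 9/7 + 273.556ms (3/7)
5. 1094.225ms @ 12/7 + 547.112ms (6/7)
6. 1641.337ms @ 18/7 + 273.556ms (3/7)
7. 1914.894ms @ 3 + 1914.894ms (3)
8. 3829.787ms @ 6 + 957.447ms (3/2)
9. 4787.234ms @ 15/2 + 957.447ms (3/2)

note 6 onset = 18/7b = 1641.337ms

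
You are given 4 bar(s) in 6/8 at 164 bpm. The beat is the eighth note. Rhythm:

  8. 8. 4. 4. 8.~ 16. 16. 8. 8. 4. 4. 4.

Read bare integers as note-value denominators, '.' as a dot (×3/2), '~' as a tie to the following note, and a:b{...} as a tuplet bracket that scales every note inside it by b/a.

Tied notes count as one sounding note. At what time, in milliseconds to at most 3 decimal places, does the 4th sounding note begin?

1. 0.0ms @ 0 + 548.78ms (3/2)
2. 548.78ms @ 3/2 + 548.78ms (3/2)
3. 1097.561ms @ 3 + 1097.561ms (3)
4. 2195.122ms @ 6 + 1097.561ms (3)
5. 3292.683ms @ 9 + 823.171ms (9/4)
6. 4115.854ms @ 45/4 + 274.39ms (3/4)
7. 4390.244ms @ 12 + 548.78ms (3/2)
8. 4939.024ms @ 27/2 + 548.78ms (3/2)
9. 5487.805ms @ 15 + 1097.561ms (3)
10. 6585.366ms @ 18 + 1097.561ms (3)
11. 7682.927ms @ 21 + 1097.561ms (3)

note 4 onset = 6b = 2195.122ms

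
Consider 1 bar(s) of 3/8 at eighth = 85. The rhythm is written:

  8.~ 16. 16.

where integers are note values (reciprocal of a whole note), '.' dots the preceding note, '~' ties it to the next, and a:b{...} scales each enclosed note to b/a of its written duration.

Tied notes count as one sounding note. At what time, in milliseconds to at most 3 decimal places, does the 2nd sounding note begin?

1. 0.0ms @ 0 + 1588.235ms (9/4)
2. 1588.235ms @ 9/4 + 529.412ms (3/4)

note 2 onset = 9/4b = 1588.235ms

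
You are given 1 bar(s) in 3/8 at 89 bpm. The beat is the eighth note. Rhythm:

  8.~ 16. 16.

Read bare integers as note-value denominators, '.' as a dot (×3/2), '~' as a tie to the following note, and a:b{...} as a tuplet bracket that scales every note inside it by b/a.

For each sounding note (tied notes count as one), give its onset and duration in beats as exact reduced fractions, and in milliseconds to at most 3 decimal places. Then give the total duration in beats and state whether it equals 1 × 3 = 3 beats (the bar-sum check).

1) 0.0ms=0b +1516.854ms=9/4b
2) 1516.854ms=9/4b +505.618ms=3/4b
Σ=3b of 3 (89bpm 3/8) — PASS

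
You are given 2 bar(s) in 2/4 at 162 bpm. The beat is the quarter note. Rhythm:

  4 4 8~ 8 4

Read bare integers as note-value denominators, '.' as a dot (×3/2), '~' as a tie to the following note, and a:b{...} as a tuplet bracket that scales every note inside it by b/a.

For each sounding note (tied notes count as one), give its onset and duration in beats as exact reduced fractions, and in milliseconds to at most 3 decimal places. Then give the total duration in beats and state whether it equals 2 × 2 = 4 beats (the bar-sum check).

1) 0.0ms=0b +370.37ms=1b
2) 370.37ms=1b +370.37ms=1b
3) 740.741ms=2b +370.37ms=1b
4) 1111.111ms=3b +370.37ms=1b
Σ=4b of 4 (162bpm 2/4) — PASS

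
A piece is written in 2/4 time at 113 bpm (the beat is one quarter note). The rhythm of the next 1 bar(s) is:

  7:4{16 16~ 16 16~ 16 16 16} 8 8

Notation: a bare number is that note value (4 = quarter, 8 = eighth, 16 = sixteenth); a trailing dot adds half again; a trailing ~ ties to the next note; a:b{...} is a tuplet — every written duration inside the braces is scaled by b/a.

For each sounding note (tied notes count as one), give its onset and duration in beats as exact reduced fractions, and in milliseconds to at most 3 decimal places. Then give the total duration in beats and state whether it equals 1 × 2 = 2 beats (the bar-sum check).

1) 0.0ms=0b +75.853ms=1/7b
2) 75.853ms=1/7b +151.707ms=2/7b
3) 227.56ms=3/7b +151.707ms=2/7b
4) 379.267ms=5/7b +75.853ms=1/7b
5) 455.12ms=6/7b +75.853ms=1/7b
6) 530.973ms=1b +265.487ms=1/2b
7) 796.46ms=3/2b +265.487ms=1/2b
Σ=2b of 2 (113bpm 2/4) — PASS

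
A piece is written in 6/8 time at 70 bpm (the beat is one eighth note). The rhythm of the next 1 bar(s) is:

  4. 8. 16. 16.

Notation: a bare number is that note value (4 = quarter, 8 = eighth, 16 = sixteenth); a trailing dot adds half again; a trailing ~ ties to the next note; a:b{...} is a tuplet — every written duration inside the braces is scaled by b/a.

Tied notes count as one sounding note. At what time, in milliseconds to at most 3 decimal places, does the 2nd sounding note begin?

note 2 onset = 3b = 2571.429ms

1. 0.0ms @ 0 + 2571.429ms (3)
2. 2571.429ms @ 3 + 1285.714ms (3/2)
3. 3857.143ms @ 9/2 + 642.857ms (3/4)
4. 4500.0ms @ 21/4 + 642.857ms (3/4)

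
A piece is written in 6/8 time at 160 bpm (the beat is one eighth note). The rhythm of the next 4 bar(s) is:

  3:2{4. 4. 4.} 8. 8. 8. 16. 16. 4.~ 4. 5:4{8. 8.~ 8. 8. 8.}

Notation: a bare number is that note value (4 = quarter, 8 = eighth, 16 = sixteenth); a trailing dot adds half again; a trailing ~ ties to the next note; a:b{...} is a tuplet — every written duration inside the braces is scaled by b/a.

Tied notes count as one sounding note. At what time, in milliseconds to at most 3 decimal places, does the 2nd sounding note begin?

note 2 onset = 2b = 750.0ms

1. 0.0ms @ 0 + 750.0ms (2)
2. 750.0ms @ 2 + 750.0ms (2)
3. 1500.0ms @ 4 + 750.0ms (2)
4. 2250.0ms @ 6 + 562.5ms (3/2)
5. 2812.5ms @ 15/2 + 562.5ms (3/2)
6. 3375.0ms @ 9 + 562.5ms (3/2)
7. 3937.5ms @ 21/2 + 281.25ms (3/4)
8. 4218.75ms @ 45/4 + 281.25ms (3/4)
9. 4500.0ms @ 12 + 2250.0ms (6)
10. 6750.0ms @ 18 + 450.0ms (6/5)
11. 7200.0ms @ 96/5 + 900.0ms (12/5)
12. 8100.0ms @ 108/5 + 450.0ms (6/5)
13. 8550.0ms @ 114/5 + 450.0ms (6/5)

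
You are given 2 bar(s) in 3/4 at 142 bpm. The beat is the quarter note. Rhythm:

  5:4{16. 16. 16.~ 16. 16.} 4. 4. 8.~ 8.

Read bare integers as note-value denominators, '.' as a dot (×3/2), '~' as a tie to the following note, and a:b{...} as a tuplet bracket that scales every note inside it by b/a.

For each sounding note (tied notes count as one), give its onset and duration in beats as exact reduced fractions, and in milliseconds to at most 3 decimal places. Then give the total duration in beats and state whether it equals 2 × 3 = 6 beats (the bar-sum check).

1) 0.0ms=0b +126.761ms=3/10b
2) 126.761ms=3/10b +126.761ms=3/10b
3) 253.521ms=3/5b +253.521ms=3/5b
4) 507.042ms=6/5b +126.761ms=3/10b
5) 633.803ms=3/2b +633.803ms=3/2b
6) 1267.606ms=3b +633.803ms=3/2b
7) 1901.408ms=9/2b +633.803ms=3/2b
Σ=6b of 6 (142bpm 3/4) — PASS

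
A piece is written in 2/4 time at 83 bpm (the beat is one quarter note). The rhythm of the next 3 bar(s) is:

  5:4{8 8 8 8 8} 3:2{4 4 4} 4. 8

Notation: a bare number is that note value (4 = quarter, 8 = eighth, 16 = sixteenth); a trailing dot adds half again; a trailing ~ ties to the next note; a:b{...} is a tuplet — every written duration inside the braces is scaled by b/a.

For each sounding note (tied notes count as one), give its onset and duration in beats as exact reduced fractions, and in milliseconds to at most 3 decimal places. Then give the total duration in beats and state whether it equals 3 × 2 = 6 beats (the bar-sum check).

1) 0.0ms=0b +289.157ms=2/5b
2) 289.157ms=2/5b +289.157ms=2/5b
3) 578.313ms=4/5b +289.157ms=2/5b
4) 867.47ms=6/5b +289.157ms=2/5b
5) 1156.627ms=8/5b +289.157ms=2/5b
6) 1445.783ms=2b +481.928ms=2/3b
7) 1927.711ms=8/3b +481.928ms=2/3b
8) 2409.639ms=10/3b +481.928ms=2/3b
9) 2891.566ms=4b +1084.337ms=3/2b
10) 3975.904ms=11/2b +361.446ms=1/2b
Σ=6b of 6 (83bpm 2/4) — PASS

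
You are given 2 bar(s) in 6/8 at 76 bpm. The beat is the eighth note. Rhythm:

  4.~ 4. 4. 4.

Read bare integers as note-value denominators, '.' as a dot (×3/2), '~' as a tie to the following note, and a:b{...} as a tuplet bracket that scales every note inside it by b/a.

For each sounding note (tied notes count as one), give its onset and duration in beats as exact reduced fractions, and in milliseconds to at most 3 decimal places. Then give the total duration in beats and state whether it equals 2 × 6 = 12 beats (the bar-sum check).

1) 0.0ms=0b +4736.842ms=6b
2) 4736.842ms=6b +2368.421ms=3b
3) 7105.263ms=9b +2368.421ms=3b
Σ=12b of 12 (76bpm 6/8) — PASS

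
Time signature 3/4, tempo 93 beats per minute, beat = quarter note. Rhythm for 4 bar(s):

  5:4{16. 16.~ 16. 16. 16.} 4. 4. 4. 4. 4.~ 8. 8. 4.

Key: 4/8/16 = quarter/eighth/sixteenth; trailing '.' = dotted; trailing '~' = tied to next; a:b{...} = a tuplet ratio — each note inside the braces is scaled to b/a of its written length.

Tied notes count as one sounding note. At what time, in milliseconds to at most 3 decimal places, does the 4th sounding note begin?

note 4 onset = 6/5b = 774.194ms

1. 0.0ms @ 0 + 193.548ms (3/10)
2. 193.548ms @ 3/10 + 387.097ms (3/5)
3. 580.645ms @ 9/10 + 193.548ms (3/10)
4. 774.194ms @ 6/5 + 193.548ms (3/10)
5. 967.742ms @ 3/2 + 967.742ms (3/2)
6. 1935.484ms @ 3 + 967.742ms (3/2)
7. 2903.226ms @ 9/2 + 967.742ms (3/2)
8. 3870.968ms @ 6 + 967.742ms (3/2)
9. 4838.71ms @ 15/2 + 1451.613ms (9/4)
10. 6290.323ms @ 39/4 + 483.871ms (3/4)
11. 6774.194ms @ 21/2 + 967.742ms (3/2)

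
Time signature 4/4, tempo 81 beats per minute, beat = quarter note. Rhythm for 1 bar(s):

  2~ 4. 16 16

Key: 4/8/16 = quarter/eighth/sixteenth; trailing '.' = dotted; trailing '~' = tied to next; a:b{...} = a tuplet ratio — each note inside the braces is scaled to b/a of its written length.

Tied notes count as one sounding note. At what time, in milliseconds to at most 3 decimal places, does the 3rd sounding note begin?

1. 0.0ms @ 0 + 2592.593ms (7/2)
2. 2592.593ms @ 7/2 + 185.185ms (1/4)
3. 2777.778ms @ 15/4 + 185.185ms (1/4)

note 3 onset = 15/4b = 2777.778ms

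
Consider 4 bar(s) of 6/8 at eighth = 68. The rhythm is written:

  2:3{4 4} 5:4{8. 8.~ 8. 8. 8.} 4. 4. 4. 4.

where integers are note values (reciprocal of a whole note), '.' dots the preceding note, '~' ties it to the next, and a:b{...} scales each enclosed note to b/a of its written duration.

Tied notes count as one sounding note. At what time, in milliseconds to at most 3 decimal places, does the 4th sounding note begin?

1. 0.0ms @ 0 + 2647.059ms (3)
2. 2647.059ms @ 3 + 2647.059ms (3)
3. 5294.118ms @ 6 + 1058.824ms (6/5)
4. 6352.941ms @ 36/5 + 2117.647ms (12/5)
5. 8470.588ms @ 48/5 + 1058.824ms (6/5)
6. 9529.412ms @ 54/5 + 1058.824ms (6/5)
7. 10588.235ms @ 12 + 2647.059ms (3)
8. 13235.294ms @ 15 + 2647.059ms (3)
9. 15882.353ms @ 18 + 2647.059ms (3)
10. 18529.412ms @ 21 + 2647.059ms (3)

note 4 onset = 36/5b = 6352.941ms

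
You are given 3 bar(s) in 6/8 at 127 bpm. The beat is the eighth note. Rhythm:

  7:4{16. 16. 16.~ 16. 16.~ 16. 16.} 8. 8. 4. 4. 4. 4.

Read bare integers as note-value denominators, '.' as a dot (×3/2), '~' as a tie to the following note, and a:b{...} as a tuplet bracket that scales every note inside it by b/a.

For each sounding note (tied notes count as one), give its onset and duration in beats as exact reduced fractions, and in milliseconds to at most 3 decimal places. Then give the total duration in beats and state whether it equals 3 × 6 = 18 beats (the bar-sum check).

1) 0.0ms=0b +202.475ms=3/7b
2) 202.475ms=3/7b +202.475ms=3/7b
3) 404.949ms=6/7b +404.949ms=6/7b
4) 809.899ms=12/7b +404.949ms=6/7b
5) 1214.848ms=18/7b +202.475ms=3/7b
6) 1417.323ms=3b +708.661ms=3/2b
7) 2125.984ms=9/2b +708.661ms=3/2b
8) 2834.646ms=6b +1417.323ms=3b
9) 4251.969ms=9b +1417.323ms=3b
10) 5669.291ms=12b +1417.323ms=3b
11) 7086.614ms=15b +1417.323ms=3b
Σ=18b of 18 (127bpm 6/8) — PASS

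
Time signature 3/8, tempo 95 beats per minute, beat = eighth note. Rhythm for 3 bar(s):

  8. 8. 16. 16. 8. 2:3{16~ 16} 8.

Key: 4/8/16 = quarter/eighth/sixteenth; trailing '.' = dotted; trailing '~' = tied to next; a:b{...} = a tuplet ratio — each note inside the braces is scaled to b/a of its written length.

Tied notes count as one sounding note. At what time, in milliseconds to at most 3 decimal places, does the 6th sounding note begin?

1. 0.0ms @ 0 + 947.368ms (3/2)
2. 947.368ms @ 3/2 + 947.368ms (3/2)
3. 1894.737ms @ 3 + 473.684ms (3/4)
4. 2368.421ms @ 15/4 + 473.684ms (3/4)
5. 2842.105ms @ 9/2 + 947.368ms (3/2)
6. 3789.474ms @ 6 + 947.368ms (3/2)
7. 4736.842ms @ 15/2 + 947.368ms (3/2)

note 6 onset = 6b = 3789.474ms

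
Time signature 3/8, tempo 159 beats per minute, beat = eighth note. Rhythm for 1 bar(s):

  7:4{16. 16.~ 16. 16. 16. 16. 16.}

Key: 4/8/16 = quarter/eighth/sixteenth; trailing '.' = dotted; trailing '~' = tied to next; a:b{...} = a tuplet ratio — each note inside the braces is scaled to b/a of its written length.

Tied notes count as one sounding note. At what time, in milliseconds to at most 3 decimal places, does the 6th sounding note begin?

1. 0.0ms @ 0 + 161.725ms (3/7)
2. 161.725ms @ 3/7 + 323.45ms (6/7)
3. 485.175ms @ 9/7 + 161.725ms (3/7)
4. 646.9ms @ 12/7 + 161.725ms (3/7)
5. 808.625ms @ 15/7 + 161.725ms (3/7)
6. 970.35ms @ 18/7 + 161.725ms (3/7)

note 6 onset = 18/7b = 970.35ms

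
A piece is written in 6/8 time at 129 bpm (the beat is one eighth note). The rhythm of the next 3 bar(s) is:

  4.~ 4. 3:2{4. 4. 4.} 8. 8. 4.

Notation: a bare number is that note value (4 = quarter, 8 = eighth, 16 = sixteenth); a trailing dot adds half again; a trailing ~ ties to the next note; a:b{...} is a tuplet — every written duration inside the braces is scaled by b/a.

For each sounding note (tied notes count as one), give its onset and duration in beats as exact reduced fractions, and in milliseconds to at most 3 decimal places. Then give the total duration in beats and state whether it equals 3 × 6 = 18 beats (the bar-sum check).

1) 0.0ms=0b +2790.698ms=6b
2) 2790.698ms=6b +930.233ms=2b
3) 3720.93ms=8b +930.233ms=2b
4) 4651.163ms=10b +930.233ms=2b
5) 5581.395ms=12b +697.674ms=3/2b
6) 6279.07ms=27/2b +697.674ms=3/2b
7) 6976.744ms=15b +1395.349ms=3b
Σ=18b of 18 (129bpm 6/8) — PASS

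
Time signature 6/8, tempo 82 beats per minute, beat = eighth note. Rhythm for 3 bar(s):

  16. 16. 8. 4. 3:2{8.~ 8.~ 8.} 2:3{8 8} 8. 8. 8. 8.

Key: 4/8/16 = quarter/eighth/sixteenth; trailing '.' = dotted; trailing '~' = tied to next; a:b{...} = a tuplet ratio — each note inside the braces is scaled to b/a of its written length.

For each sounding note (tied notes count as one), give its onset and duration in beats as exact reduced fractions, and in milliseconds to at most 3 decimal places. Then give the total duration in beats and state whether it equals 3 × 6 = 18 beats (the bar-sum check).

1) 0.0ms=0b +548.78ms=3/4b
2) 548.78ms=3/4b +548.78ms=3/4b
3) 1097.561ms=3/2b +1097.561ms=3/2b
4) 2195.122ms=3b +2195.122ms=3b
5) 4390.244ms=6b +2195.122ms=3b
6) 6585.366ms=9b +1097.561ms=3/2b
7) 7682.927ms=21/2b +1097.561ms=3/2b
8) 8780.488ms=12b +1097.561ms=3/2b
9) 9878.049ms=27/2b +1097.561ms=3/2b
10) 10975.61ms=15b +1097.561ms=3/2b
11) 12073.171ms=33/2b +1097.561ms=3/2b
Σ=18b of 18 (82bpm 6/8) — PASS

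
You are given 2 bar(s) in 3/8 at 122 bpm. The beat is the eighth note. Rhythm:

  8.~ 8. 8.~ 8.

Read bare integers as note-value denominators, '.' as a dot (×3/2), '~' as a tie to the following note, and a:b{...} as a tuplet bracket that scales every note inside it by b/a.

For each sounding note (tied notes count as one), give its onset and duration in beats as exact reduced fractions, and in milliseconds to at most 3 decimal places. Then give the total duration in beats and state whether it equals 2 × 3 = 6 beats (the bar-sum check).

1) 0.0ms=0b +1475.41ms=3b
2) 1475.41ms=3b +1475.41ms=3b
Σ=6b of 6 (122bpm 3/8) — PASS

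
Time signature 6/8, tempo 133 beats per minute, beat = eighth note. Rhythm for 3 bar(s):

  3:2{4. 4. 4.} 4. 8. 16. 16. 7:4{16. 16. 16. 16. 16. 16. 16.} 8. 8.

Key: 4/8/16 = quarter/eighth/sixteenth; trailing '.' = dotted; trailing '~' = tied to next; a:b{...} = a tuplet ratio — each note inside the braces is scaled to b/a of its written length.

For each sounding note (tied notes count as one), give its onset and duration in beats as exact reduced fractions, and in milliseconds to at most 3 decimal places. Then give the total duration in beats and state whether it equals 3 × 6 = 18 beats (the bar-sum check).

1) 0.0ms=0b +902.256ms=2b
2) 902.256ms=2b +902.256ms=2b
3) 1804.511ms=4b +902.256ms=2b
4) 2706.767ms=6b +1353.383ms=3b
5) 4060.15ms=9b +676.692ms=3/2b
6) 4736.842ms=21/2b +338.346ms=3/4b
7) 5075.188ms=45/4b +338.346ms=3/4b
8) 5413.534ms=12b +193.34ms=3/7b
9) 5606.874ms=87/7b +193.34ms=3/7b
10) 5800.215ms=90/7b +193.34ms=3/7b
11) 5993.555ms=93/7b +193.34ms=3/7b
12) 6186.896ms=96/7b +193.34ms=3/7b
13) 6380.236ms=99/7b +193.34ms=3/7b
14) 6573.577ms=102/7b +193.34ms=3/7b
15) 6766.917ms=15b +676.692ms=3/2b
16) 7443.609ms=33/2b +676.692ms=3/2b
Σ=18b of 18 (133bpm 6/8) — PASS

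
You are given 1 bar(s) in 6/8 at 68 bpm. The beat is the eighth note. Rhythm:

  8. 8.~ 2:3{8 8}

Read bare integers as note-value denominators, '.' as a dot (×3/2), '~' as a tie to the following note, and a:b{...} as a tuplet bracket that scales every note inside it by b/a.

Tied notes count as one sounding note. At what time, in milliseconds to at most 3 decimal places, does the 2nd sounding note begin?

1. 0.0ms @ 0 + 1323.529ms (3/2)
2. 1323.529ms @ 3/2 + 2647.059ms (3)
3. 3970.588ms @ 9/2 + 1323.529ms (3/2)

note 2 onset = 3/2b = 1323.529ms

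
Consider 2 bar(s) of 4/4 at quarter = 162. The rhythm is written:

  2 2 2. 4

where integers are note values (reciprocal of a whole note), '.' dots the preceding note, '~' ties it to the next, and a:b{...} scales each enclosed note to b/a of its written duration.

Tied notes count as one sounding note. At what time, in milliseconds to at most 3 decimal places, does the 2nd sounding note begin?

note 2 onset = 2b = 740.741ms

1. 0.0ms @ 0 + 740.741ms (2)
2. 740.741ms @ 2 + 740.741ms (2)
3. 1481.481ms @ 4 + 1111.111ms (3)
4. 2592.593ms @ 7 + 370.37ms (1)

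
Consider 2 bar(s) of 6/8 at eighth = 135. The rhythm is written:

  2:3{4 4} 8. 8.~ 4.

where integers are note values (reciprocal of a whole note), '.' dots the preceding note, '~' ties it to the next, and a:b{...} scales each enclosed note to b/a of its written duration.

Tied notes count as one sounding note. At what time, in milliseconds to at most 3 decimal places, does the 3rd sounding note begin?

note 3 onset = 6b = 2666.667ms

1. 0.0ms @ 0 + 1333.333ms (3)
2. 1333.333ms @ 3 + 1333.333ms (3)
3. 2666.667ms @ 6 + 666.667ms (3/2)
4. 3333.333ms @ 15/2 + 2000.0ms (9/2)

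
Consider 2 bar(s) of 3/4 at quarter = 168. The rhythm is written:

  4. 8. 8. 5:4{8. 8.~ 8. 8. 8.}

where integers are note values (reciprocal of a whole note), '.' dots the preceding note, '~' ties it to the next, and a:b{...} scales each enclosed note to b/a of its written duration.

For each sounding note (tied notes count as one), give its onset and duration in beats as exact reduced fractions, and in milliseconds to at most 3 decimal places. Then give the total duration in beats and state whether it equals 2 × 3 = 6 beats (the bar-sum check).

1) 0.0ms=0b +535.714ms=3/2b
2) 535.714ms=3/2b +267.857ms=3/4b
3) 803.571ms=9/4b +267.857ms=3/4b
4) 1071.429ms=3b +214.286ms=3/5b
5) 1285.714ms=18/5b +428.571ms=6/5b
6) 1714.286ms=24/5b +214.286ms=3/5b
7) 1928.571ms=27/5b +214.286ms=3/5b
Σ=6b of 6 (168bpm 3/4) — PASS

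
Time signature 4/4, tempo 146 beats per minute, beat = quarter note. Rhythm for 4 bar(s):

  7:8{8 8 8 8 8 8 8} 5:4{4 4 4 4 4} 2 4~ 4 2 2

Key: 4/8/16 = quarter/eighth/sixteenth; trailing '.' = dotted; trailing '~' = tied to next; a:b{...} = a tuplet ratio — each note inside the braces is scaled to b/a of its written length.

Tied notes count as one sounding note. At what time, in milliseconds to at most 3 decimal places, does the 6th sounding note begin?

note 6 onset = 20/7b = 1174.168ms

1. 0.0ms @ 0 + 234.834ms (4/7)
2. 234.834ms @ 4/7 + 234.834ms (4/7)
3. 469.667ms @ 8/7 + 234.834ms (4/7)
4. 704.501ms @ 12/7 + 234.834ms (4/7)
5. 939.335ms @ 16/7 + 234.834ms (4/7)
6. 1174.168ms @ 20/7 + 234.834ms (4/7)
7. 1409.002ms @ 24/7 + 234.834ms (4/7)
8. 1643.836ms @ 4 + 328.767ms (4/5)
9. 1972.603ms @ 24/5 + 328.767ms (4/5)
10. 2301.37ms @ 28/5 + 328.767ms (4/5)
11. 2630.137ms @ 32/5 + 328.767ms (4/5)
12. 2958.904ms @ 36/5 + 328.767ms (4/5)
13. 3287.671ms @ 8 + 821.918ms (2)
14. 4109.589ms @ 10 + 821.918ms (2)
15. 4931.507ms @ 12 + 821.918ms (2)
16. 5753.425ms @ 14 + 821.918ms (2)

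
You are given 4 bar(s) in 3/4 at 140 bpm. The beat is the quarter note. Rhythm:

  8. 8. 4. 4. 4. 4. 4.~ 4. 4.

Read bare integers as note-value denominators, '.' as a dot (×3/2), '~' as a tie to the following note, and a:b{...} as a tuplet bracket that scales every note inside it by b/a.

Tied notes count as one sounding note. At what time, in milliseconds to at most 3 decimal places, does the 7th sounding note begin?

1. 0.0ms @ 0 + 321.429ms (3/4)
2. 321.429ms @ 3/4 + 321.429ms (3/4)
3. 642.857ms @ 3/2 + 642.857ms (3/2)
4. 1285.714ms @ 3 + 642.857ms (3/2)
5. 1928.571ms @ 9/2 + 642.857ms (3/2)
6. 2571.429ms @ 6 + 642.857ms (3/2)
7. 3214.286ms @ 15/2 + 1285.714ms (3)
8. 4500.0ms @ 21/2 + 642.857ms (3/2)

note 7 onset = 15/2b = 3214.286ms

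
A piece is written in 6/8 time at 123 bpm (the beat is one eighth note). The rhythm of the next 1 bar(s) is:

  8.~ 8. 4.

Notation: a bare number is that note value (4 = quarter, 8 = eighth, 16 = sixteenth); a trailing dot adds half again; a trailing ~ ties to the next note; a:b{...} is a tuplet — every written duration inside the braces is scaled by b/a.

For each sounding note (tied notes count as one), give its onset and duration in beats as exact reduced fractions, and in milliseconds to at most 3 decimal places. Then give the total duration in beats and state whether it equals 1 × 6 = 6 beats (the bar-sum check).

1) 0.0ms=0b +1463.415ms=3b
2) 1463.415ms=3b +1463.415ms=3b
Σ=6b of 6 (123bpm 6/8) — PASS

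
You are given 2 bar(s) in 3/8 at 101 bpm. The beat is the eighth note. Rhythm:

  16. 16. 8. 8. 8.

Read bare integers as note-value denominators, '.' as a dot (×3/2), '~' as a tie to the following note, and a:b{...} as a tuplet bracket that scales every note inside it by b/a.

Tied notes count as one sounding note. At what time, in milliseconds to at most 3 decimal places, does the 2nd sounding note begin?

1. 0.0ms @ 0 + 445.545ms (3/4)
2. 445.545ms @ 3/4 + 445.545ms (3/4)
3. 891.089ms @ 3/2 + 891.089ms (3/2)
4. 1782.178ms @ 3 + 891.089ms (3/2)
5. 2673.267ms @ 9/2 + 891.089ms (3/2)

note 2 onset = 3/4b = 445.545ms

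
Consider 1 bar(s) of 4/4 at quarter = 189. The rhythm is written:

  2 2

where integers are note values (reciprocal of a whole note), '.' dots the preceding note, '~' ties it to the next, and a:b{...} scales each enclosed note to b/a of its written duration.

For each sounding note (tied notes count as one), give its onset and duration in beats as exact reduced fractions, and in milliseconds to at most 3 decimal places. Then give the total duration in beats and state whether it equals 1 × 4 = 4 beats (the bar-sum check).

1) 0.0ms=0b +634.921ms=2b
2) 634.921ms=2b +634.921ms=2b
Σ=4b of 4 (189bpm 4/4) — PASS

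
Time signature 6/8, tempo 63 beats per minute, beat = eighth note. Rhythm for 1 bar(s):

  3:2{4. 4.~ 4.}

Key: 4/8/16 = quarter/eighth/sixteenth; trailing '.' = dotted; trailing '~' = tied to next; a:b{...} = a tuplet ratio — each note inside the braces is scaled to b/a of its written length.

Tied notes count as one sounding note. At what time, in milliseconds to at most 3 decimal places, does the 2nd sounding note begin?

1. 0.0ms @ 0 + 1904.762ms (2)
2. 1904.762ms @ 2 + 3809.524ms (4)

note 2 onset = 2b = 1904.762ms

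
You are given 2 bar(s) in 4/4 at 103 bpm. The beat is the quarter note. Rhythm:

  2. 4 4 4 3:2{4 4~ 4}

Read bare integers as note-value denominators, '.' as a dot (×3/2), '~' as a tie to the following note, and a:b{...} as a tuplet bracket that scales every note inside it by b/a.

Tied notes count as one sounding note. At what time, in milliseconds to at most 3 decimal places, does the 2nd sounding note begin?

note 2 onset = 3b = 1747.573ms

1. 0.0ms @ 0 + 1747.573ms (3)
2. 1747.573ms @ 3 + 582.524ms (1)
3. 2330.097ms @ 4 + 582.524ms (1)
4. 2912.621ms @ 5 + 582.524ms (1)
5. 3495.146ms @ 6 + 388.35ms (2/3)
6. 3883.495ms @ 20/3 + 776.699ms (4/3)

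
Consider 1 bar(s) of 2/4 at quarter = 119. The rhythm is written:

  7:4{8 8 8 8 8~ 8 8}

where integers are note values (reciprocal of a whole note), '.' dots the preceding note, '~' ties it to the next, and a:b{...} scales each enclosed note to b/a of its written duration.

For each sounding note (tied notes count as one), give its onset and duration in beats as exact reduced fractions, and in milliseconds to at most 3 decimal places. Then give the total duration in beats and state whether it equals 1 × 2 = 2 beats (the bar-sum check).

1) 0.0ms=0b +144.058ms=2/7b
2) 144.058ms=2/7b +144.058ms=2/7b
3) 288.115ms=4/7b +144.058ms=2/7b
4) 432.173ms=6/7b +144.058ms=2/7b
5) 576.23ms=8/7b +288.115ms=4/7b
6) 864.346ms=12/7b +144.058ms=2/7b
Σ=2b of 2 (119bpm 2/4) — PASS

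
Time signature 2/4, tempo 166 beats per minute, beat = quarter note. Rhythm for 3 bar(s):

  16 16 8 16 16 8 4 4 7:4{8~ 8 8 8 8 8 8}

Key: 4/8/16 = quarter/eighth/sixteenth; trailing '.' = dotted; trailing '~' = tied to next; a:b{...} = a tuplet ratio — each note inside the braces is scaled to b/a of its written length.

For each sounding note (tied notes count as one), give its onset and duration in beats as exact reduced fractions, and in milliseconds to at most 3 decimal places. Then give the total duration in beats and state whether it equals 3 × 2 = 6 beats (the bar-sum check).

1) 0.0ms=0b +90.361ms=1/4b
2) 90.361ms=1/4b +90.361ms=1/4b
3) 180.723ms=1/2b +180.723ms=1/2b
4) 361.446ms=1b +90.361ms=1/4b
5) 451.807ms=5/4b +90.361ms=1/4b
6) 542.169ms=3/2b +180.723ms=1/2b
7) 722.892ms=2b +361.446ms=1b
8) 1084.337ms=3b +361.446ms=1b
9) 1445.783ms=4b +206.54ms=4/7b
10) 1652.324ms=32/7b +103.27ms=2/7b
11) 1755.594ms=34/7b +103.27ms=2/7b
12) 1858.864ms=36/7b +103.27ms=2/7b
13) 1962.134ms=38/7b +103.27ms=2/7b
14) 2065.404ms=40/7b +103.27ms=2/7b
Σ=6b of 6 (166bpm 2/4) — PASS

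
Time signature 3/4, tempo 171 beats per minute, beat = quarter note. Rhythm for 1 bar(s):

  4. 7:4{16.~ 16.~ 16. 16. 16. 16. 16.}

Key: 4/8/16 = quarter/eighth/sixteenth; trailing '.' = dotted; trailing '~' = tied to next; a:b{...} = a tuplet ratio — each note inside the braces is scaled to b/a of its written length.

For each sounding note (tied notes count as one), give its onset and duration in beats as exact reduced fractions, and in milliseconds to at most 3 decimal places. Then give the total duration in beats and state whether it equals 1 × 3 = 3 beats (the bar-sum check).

1) 0.0ms=0b +526.316ms=3/2b
2) 526.316ms=3/2b +225.564ms=9/14b
3) 751.88ms=15/7b +75.188ms=3/14b
4) 827.068ms=33/14b +75.188ms=3/14b
5) 902.256ms=18/7b +75.188ms=3/14b
6) 977.444ms=39/14b +75.188ms=3/14b
Σ=3b of 3 (171bpm 3/4) — PASS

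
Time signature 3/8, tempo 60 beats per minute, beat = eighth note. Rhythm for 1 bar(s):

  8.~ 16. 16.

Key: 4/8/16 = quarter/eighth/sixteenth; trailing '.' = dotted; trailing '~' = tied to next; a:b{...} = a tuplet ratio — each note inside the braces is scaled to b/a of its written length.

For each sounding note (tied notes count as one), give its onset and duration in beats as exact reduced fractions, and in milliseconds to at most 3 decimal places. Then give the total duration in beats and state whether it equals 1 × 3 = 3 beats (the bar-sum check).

1) 0.0ms=0b +2250.0ms=9/4b
2) 2250.0ms=9/4b +750.0ms=3/4b
Σ=3b of 3 (60bpm 3/8) — PASS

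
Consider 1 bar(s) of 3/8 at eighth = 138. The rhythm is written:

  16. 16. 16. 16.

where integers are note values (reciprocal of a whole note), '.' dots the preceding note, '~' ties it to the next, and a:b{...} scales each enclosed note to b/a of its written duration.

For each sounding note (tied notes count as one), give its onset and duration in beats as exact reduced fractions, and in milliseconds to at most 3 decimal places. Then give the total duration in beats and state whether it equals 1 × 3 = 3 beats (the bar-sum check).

1) 0.0ms=0b +326.087ms=3/4b
2) 326.087ms=3/4b +326.087ms=3/4b
3) 652.174ms=3/2b +326.087ms=3/4b
4) 978.261ms=9/4b +326.087ms=3/4b
Σ=3b of 3 (138bpm 3/8) — PASS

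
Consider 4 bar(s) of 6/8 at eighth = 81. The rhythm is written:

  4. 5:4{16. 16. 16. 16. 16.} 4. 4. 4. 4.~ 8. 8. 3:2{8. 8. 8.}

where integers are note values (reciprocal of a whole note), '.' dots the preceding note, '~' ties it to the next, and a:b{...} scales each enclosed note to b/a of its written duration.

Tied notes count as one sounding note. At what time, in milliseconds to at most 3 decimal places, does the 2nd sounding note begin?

1. 0.0ms @ 0 + 2222.222ms (3)
2. 2222.222ms @ 3 + 444.444ms (3/5)
3. 2666.667ms @ 18/5 + 444.444ms (3/5)
4. 3111.111ms @ 21/5 + 444.444ms (3/5)
5. 3555.556ms @ 24/5 + 444.444ms (3/5)
6. 4000.0ms @ 27/5 + 444.444ms (3/5)
7. 4444.444ms @ 6 + 2222.222ms (3)
8. 6666.667ms @ 9 + 2222.222ms (3)
9. 8888.889ms @ 12 + 2222.222ms (3)
10. 11111.111ms @ 15 + 3333.333ms (9/2)
11. 14444.444ms @ 39/2 + 1111.111ms (3/2)
12. 15555.556ms @ 21 + 740.741ms (1)
13. 16296.296ms @ 22 + 740.741ms (1)
14. 17037.037ms @ 23 + 740.741ms (1)

note 2 onset = 3b = 2222.222ms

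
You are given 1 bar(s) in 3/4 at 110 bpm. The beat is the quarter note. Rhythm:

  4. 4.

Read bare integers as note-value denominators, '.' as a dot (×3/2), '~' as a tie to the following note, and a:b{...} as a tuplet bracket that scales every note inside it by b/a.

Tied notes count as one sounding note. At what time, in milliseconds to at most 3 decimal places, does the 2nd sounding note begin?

note 2 onset = 3/2b = 818.182ms

1. 0.0ms @ 0 + 818.182ms (3/2)
2. 818.182ms @ 3/2 + 818.182ms (3/2)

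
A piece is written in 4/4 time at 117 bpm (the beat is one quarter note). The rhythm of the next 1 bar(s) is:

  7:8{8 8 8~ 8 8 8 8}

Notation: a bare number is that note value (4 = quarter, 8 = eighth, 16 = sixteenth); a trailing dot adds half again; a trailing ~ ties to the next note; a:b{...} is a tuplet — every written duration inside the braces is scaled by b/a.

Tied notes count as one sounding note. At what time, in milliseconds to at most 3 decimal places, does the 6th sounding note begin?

1. 0.0ms @ 0 + 293.04ms (4/7)
2. 293.04ms @ 4/7 + 293.04ms (4/7)
3. 586.081ms @ 8/7 + 586.081ms (8/7)
4. 1172.161ms @ 16/7 + 293.04ms (4/7)
5. 1465.201ms @ 20/7 + 293.04ms (4/7)
6. 1758.242ms @ 24/7 + 293.04ms (4/7)

note 6 onset = 24/7b = 1758.242ms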